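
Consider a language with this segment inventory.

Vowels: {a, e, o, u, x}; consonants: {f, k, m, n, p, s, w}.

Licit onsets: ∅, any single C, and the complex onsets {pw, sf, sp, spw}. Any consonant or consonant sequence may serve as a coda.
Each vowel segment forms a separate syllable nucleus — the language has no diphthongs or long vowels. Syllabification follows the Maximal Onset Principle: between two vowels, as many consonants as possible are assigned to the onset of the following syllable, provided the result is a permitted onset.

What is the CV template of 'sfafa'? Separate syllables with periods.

CCV.CV

Nuclei (vowels): a, a → 2 syllables.
V1 /a/ – V2 /a/: just /f/ — single C goes to the following onset.
Result: sfa.fa.
Mapping each syllable to C/V: /sfa/ → CCV, /fa/ → CV.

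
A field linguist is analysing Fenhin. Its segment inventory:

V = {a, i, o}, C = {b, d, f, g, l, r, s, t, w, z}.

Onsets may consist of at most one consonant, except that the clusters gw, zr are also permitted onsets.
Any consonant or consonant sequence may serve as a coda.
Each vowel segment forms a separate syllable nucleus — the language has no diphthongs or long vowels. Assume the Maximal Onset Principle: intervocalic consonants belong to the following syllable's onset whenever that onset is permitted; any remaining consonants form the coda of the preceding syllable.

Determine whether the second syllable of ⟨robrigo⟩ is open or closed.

The vowels are o, i, o — 3 nuclei, so 3 syllables.
/o…i/ gap (V1→V2): cluster /br/ — the longest permitted-onset suffix is /r/; onset = /r/, preceding coda = /b/.
/i…o/ gap (V2→V3): just /g/ — single C goes to the following onset.
Result: rob.ri.go.
Syllable 2 is /ri/; it ends in its nucleus with no coda, so it is open.

open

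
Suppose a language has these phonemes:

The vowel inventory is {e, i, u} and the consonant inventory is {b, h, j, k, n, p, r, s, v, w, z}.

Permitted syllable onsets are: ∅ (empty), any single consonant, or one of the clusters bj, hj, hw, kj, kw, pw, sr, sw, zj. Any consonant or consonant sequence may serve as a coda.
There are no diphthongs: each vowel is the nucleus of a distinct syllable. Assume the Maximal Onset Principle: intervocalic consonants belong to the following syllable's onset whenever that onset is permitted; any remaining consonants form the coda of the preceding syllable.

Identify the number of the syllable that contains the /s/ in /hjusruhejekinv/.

Vowels present: u, u, e, e, i; each is a nucleus, giving 5 syllables.
σ1/σ2 boundary: /sr/ — entire cluster is a permitted onset → onset /sr/, coda ∅.
σ2/σ3 boundary: just /h/ — single C goes to the following onset.
σ3/σ4 boundary: /j/ → onset of the next syllable (single consonants are always licit onsets).
σ4/σ5 boundary: /k/ → onset of the next syllable (single consonants are always licit onsets).
Putting it together: hju.sru.he.je.kinv.
The /s/ is in the onset of syllable 2 (/sru/).

2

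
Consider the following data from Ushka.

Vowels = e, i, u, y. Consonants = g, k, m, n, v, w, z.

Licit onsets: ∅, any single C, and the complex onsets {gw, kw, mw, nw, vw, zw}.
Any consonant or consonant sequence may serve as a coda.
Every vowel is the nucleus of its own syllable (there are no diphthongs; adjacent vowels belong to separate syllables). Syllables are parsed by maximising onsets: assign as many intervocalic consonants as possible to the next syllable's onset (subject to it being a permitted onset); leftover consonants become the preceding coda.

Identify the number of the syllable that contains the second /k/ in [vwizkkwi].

2

Vowels present: i, i; each is a nucleus, giving 2 syllables.
/i…i/ gap (V1→V2): /zkkw/; trying suffixes from longest down, /kw/ is the first permitted one, so coda /zk/ | onset /kw/.
Result: vwizk.kwi.
The second /k/ is in the onset of syllable 2 (/kwi/).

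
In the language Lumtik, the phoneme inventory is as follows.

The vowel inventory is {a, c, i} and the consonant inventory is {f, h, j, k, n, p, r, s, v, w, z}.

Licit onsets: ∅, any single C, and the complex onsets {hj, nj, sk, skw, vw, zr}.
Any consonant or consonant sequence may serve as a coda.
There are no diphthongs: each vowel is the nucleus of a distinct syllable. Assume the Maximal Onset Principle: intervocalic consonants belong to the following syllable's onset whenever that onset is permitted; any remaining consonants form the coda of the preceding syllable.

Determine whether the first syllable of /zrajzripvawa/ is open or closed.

Vowels present: a, i, a, a; each is a nucleus, giving 4 syllables.
σ1/σ2 boundary: cluster /jzr/ — the longest permitted-onset suffix is /zr/; onset = /zr/, preceding coda = /j/.
σ2/σ3 boundary: /pv/; trying suffixes from longest down, /v/ is the first permitted one, so coda /p/ | onset /v/.
σ3/σ4 boundary: /w/ is a single consonant, so it becomes the next onset.
Syllabification: zraj.zrip.va.wa.
Syllable 1 is /zraj/ with coda /j/, so it is closed.

closed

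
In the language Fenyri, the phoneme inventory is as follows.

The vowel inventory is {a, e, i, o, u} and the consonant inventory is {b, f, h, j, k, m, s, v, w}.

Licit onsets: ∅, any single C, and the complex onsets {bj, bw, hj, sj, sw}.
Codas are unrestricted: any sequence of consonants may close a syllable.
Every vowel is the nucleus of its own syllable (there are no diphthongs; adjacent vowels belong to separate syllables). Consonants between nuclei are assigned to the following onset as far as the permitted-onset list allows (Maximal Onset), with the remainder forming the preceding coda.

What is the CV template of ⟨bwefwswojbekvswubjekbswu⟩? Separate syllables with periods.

Nuclei (vowels): e, o, e, u, e, u → 6 syllables.
V1 /e/ – V2 /o/: /fwsw/ splits as /fw/ + /sw/ (/sw/ is the longest suffix that is a licit onset).
V2 /o/ – V3 /e/: /jb/; trying suffixes from longest down, /b/ is the first permitted one, so coda /j/ | onset /b/.
V3 /e/ – V4 /u/: cluster /kvsw/ — the longest permitted-onset suffix is /sw/; onset = /sw/, preceding coda = /kv/.
V4 /u/ – V5 /e/: /bj/ is a licit onset in full, so it all attaches to the next syllable.
V5 /e/ – V6 /u/: /kbsw/ splits as /kb/ + /sw/ (/sw/ is the longest suffix that is a licit onset).
Syllabification: bwefw.swoj.bekv.swu.bjekb.swu.
Mapping each syllable to C/V: /bwefw/ → CCVCC, /swoj/ → CCVC, /bekv/ → CVCC, /swu/ → CCV, /bjekb/ → CCVCC, /swu/ → CCV.

CCVCC.CCVC.CVCC.CCV.CCVCC.CCV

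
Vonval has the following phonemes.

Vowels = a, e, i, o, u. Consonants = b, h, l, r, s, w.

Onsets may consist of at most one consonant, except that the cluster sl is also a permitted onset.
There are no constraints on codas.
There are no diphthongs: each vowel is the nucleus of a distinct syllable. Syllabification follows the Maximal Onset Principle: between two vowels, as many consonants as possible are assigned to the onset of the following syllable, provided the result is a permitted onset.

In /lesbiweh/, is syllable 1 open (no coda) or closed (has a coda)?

Vowels present: e, i, e; each is a nucleus, giving 3 syllables.
Between /e/ (V1) and /i/ (V2): cluster /sb/ — the longest permitted-onset suffix is /b/; onset = /b/, preceding coda = /s/.
Between /i/ (V2) and /e/ (V3): /w/ is a single consonant, so it becomes the next onset.
Syllabification: les.bi.weh.
Syllable 1 is /les/ with coda /s/, so it is closed.

closed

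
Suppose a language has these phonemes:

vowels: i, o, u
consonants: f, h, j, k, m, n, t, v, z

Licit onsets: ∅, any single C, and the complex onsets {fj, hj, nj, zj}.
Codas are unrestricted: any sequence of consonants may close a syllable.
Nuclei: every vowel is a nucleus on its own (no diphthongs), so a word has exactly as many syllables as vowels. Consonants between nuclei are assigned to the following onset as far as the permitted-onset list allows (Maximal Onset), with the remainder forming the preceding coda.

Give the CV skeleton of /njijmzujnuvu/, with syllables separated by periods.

Vowels present: i, u, u, u; each is a nucleus, giving 4 syllables.
Between /i/ (V1) and /u/ (V2): cluster /jmz/ — the longest permitted-onset suffix is /z/; onset = /z/, preceding coda = /jm/.
Between /u/ (V2) and /u/ (V3): /jn/ splits as /j/ + /n/ (/n/ is the longest suffix that is a licit onset).
Between /u/ (V3) and /u/ (V4): /v/ is a single consonant, so it becomes the next onset.
So the parse is njijm.zuj.nu.vu.
Mapping each syllable to C/V: /njijm/ → CCVCC, /zuj/ → CVC, /nu/ → CV, /vu/ → CV.

CCVCC.CVC.CV.CV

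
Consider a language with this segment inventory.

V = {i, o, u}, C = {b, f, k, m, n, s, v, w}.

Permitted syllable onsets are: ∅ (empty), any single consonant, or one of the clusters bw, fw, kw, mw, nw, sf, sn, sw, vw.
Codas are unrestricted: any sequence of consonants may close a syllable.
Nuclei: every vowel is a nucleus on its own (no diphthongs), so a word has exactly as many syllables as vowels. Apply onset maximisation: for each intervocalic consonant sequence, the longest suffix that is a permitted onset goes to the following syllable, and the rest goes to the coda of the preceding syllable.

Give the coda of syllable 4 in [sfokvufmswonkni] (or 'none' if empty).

none

Nuclei (vowels): o, u, o, i → 4 syllables.
σ1/σ2 boundary: /kv/ — longest licit onset from the right is /v/, leaving /k/ as coda.
σ2/σ3 boundary: /fmsw/ splits as /fm/ + /sw/ (/sw/ is the longest suffix that is a licit onset).
σ3/σ4 boundary: cluster /nkn/ — the longest permitted-onset suffix is /n/; onset = /n/, preceding coda = /nk/.
Syllabification: sfok.vufm.swonk.ni.
Syllable 4 is /ni/: onset /n/, nucleus /i/, coda ∅.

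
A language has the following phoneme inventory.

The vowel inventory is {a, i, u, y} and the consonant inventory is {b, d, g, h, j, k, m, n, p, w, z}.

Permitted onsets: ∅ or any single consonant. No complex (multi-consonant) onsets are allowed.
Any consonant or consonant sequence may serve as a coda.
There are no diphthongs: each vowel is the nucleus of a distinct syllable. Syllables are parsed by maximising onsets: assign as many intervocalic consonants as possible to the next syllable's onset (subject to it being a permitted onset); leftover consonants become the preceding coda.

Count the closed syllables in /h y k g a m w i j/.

3

Nuclei (vowels): y, a, i → 3 syllables.
/y…a/ gap (V1→V2): /kg/; trying suffixes from longest down, /g/ is the first permitted one, so coda /k/ | onset /g/.
/a…i/ gap (V2→V3): /mw/; trying suffixes from longest down, /w/ is the first permitted one, so coda /m/ | onset /w/.
Result: hyk.gam.wij.
Classifying each syllable: /hyk/ (closed), /gam/ (closed), /wij/ (closed).
Closed syllables: 3.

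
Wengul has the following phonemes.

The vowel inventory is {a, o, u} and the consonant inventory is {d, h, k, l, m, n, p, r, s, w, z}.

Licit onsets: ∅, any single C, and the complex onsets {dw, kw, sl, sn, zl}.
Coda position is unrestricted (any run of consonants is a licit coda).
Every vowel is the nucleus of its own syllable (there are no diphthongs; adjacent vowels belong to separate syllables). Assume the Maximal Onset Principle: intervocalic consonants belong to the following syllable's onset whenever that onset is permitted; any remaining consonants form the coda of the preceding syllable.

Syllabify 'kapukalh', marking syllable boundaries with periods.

ka.pu.kalh

Nuclei (vowels): a, u, a → 3 syllables.
Between /a/ (V1) and /u/ (V2): /p/ → onset of the next syllable (single consonants are always licit onsets).
Between /u/ (V2) and /a/ (V3): just /k/ — single C goes to the following onset.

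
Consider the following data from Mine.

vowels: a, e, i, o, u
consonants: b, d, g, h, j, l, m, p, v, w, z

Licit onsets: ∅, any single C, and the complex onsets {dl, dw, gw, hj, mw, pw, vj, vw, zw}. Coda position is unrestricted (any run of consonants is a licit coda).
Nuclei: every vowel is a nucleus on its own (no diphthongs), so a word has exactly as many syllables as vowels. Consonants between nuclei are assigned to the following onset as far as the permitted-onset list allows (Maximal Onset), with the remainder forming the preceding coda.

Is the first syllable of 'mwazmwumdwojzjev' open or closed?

closed

The vowels are a, u, o, e — 4 nuclei, so 4 syllables.
Between /a/ (V1) and /u/ (V2): cluster /zmw/ — the longest permitted-onset suffix is /mw/; onset = /mw/, preceding coda = /z/.
Between /u/ (V2) and /o/ (V3): cluster /mdw/ — the longest permitted-onset suffix is /dw/; onset = /dw/, preceding coda = /m/.
Between /o/ (V3) and /e/ (V4): cluster /jzj/ — the longest permitted-onset suffix is /j/; onset = /j/, preceding coda = /jz/.
Syllabification: mwaz.mwum.dwojz.jev.
Syllable 1 is /mwaz/ with coda /z/, so it is closed.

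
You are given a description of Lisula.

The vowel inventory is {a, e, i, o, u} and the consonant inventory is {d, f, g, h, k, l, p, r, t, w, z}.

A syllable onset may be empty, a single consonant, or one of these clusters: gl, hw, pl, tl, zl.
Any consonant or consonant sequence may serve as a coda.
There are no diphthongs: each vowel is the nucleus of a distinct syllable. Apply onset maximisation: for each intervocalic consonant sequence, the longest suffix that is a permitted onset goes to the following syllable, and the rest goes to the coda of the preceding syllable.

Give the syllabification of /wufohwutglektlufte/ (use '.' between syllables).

Nuclei (vowels): u, o, u, e, u, e → 6 syllables.
σ1/σ2 boundary: just /f/ — single C goes to the following onset.
σ2/σ3 boundary: cluster /hw/ — /hw/ is itself a permitted onset, so the whole cluster goes right; preceding coda = ∅.
σ3/σ4 boundary: /tgl/ splits as /t/ + /gl/ (/gl/ is the longest suffix that is a licit onset).
σ4/σ5 boundary: cluster /ktl/ — the longest permitted-onset suffix is /tl/; onset = /tl/, preceding coda = /k/.
σ5/σ6 boundary: /ft/ — longest licit onset from the right is /t/, leaving /f/ as coda.

wu.fo.hwut.glek.tluf.te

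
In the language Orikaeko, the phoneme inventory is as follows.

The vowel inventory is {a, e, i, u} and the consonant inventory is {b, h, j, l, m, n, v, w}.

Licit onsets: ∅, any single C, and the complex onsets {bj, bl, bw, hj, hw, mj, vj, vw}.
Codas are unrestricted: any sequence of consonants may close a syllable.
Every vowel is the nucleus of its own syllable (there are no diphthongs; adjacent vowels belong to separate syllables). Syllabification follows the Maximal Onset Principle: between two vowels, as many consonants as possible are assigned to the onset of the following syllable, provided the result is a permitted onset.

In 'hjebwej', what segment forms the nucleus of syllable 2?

Nuclei (vowels): e, e → 2 syllables.
The second nucleus (vowel 2 from the left) is /e/.

e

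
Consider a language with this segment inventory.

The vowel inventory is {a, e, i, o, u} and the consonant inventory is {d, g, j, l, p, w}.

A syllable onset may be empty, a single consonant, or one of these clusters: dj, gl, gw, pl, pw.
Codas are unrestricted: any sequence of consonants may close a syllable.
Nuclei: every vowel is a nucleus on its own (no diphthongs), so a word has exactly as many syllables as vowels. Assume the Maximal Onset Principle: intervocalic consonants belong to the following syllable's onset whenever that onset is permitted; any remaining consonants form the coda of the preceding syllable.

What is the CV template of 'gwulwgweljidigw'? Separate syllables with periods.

CCVCC.CCVC.CV.CVCC

The vowels are u, e, i, i — 4 nuclei, so 4 syllables.
σ1/σ2 boundary: /lwgw/ — longest licit onset from the right is /gw/, leaving /lw/ as coda.
σ2/σ3 boundary: /lj/ splits as /l/ + /j/ (/j/ is the longest suffix that is a licit onset).
σ3/σ4 boundary: /d/ → onset of the next syllable (single consonants are always licit onsets).
So the parse is gwulw.gwel.ji.digw.
Mapping each syllable to C/V: /gwulw/ → CCVCC, /gwel/ → CCVC, /ji/ → CV, /digw/ → CVCC.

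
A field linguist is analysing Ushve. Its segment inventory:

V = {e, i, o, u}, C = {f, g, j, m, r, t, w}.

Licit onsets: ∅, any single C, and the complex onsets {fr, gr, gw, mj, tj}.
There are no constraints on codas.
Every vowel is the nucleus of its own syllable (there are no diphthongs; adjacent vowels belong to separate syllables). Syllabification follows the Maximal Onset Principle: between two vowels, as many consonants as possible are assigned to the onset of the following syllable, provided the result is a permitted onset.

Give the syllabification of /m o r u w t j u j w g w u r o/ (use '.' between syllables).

Nuclei (vowels): o, u, u, u, o → 5 syllables.
σ1/σ2 boundary: /r/ → onset of the next syllable (single consonants are always licit onsets).
σ2/σ3 boundary: /wtj/; trying suffixes from longest down, /tj/ is the first permitted one, so coda /w/ | onset /tj/.
σ3/σ4 boundary: /jwgw/ splits as /jw/ + /gw/ (/gw/ is the longest suffix that is a licit onset).
σ4/σ5 boundary: just /r/ — single C goes to the following onset.

mo.ruw.tjujw.gwu.ro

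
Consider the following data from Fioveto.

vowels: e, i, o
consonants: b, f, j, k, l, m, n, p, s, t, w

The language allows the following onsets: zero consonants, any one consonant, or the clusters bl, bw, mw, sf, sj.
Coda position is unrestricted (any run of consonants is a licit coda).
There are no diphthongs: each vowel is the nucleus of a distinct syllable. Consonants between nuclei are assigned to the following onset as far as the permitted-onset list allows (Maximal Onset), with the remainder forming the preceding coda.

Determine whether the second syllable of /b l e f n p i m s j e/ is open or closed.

Vowels present: e, i, e; each is a nucleus, giving 3 syllables.
V1 /e/ – V2 /i/: /fnp/ splits as /fn/ + /p/ (/p/ is the longest suffix that is a licit onset).
V2 /i/ – V3 /e/: /msj/ splits as /m/ + /sj/ (/sj/ is the longest suffix that is a licit onset).
So the parse is blefn.pim.sje.
Syllable 2 is /pim/ with coda /m/, so it is closed.

closed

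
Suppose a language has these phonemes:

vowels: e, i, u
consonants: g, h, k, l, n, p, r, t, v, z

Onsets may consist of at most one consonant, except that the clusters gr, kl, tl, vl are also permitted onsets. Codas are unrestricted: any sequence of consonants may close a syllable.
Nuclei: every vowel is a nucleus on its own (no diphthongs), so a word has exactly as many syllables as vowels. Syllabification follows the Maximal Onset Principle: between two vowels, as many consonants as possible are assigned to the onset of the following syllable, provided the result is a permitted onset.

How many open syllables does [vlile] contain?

2

The vowels are i, e — 2 nuclei, so 2 syllables.
V1 /i/ – V2 /e/: /l/ is a single consonant, so it becomes the next onset.
Putting it together: vli.le.
Classifying each syllable: /vli/ (open), /le/ (open).
Open syllables: 2.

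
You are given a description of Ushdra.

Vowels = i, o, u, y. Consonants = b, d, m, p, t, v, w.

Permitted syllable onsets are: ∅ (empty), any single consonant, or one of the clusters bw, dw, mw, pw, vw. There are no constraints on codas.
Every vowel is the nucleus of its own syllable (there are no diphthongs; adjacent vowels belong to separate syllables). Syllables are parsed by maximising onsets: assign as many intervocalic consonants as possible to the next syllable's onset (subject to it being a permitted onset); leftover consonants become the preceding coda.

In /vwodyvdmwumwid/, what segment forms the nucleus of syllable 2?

y

Nuclei (vowels): o, y, u, i → 4 syllables.
The second nucleus (vowel 2 from the left) is /y/.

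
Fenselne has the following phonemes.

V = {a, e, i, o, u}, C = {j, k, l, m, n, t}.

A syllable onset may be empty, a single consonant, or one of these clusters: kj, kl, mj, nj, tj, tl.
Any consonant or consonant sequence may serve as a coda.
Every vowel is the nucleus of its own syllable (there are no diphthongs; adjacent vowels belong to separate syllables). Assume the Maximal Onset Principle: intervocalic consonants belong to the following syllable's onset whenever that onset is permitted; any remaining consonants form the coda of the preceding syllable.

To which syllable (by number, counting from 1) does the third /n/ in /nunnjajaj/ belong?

2

Nuclei (vowels): u, a, a → 3 syllables.
/u…a/ gap (V1→V2): /nnj/ splits as /n/ + /nj/ (/nj/ is the longest suffix that is a licit onset).
/a…a/ gap (V2→V3): just /j/ — single C goes to the following onset.
Putting it together: nun.nja.jaj.
The third /n/ is in the onset of syllable 2 (/nja/).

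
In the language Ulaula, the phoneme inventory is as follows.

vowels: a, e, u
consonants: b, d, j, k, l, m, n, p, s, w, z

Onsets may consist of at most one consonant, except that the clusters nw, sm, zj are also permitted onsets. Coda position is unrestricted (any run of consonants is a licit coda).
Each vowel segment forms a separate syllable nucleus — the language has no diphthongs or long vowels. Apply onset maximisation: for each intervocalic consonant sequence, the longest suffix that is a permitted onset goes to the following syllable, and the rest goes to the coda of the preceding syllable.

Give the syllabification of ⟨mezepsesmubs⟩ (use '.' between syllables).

Vowels present: e, e, e, u; each is a nucleus, giving 4 syllables.
V1 /e/ – V2 /e/: just /z/ — single C goes to the following onset.
V2 /e/ – V3 /e/: /ps/ — longest licit onset from the right is /s/, leaving /p/ as coda.
V3 /e/ – V4 /u/: cluster /sm/ — /sm/ is itself a permitted onset, so the whole cluster goes right; preceding coda = ∅.

me.zep.se.smubs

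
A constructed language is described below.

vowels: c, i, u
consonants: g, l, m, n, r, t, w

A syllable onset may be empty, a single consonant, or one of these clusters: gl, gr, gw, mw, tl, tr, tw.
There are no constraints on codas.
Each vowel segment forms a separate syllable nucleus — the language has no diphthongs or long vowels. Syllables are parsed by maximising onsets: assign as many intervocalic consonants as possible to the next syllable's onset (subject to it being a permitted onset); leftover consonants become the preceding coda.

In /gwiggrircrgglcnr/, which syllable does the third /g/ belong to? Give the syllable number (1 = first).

Vowels present: i, i, c, c; each is a nucleus, giving 4 syllables.
/i…i/ gap (V1→V2): /ggr/ splits as /g/ + /gr/ (/gr/ is the longest suffix that is a licit onset).
/i…c/ gap (V2→V3): /r/ → onset of the next syllable (single consonants are always licit onsets).
/c…c/ gap (V3→V4): cluster /rggl/ — the longest permitted-onset suffix is /gl/; onset = /gl/, preceding coda = /rg/.
Result: gwig.gri.rcrg.glcnr.
The third /g/ is in the onset of syllable 2 (/gri/).

2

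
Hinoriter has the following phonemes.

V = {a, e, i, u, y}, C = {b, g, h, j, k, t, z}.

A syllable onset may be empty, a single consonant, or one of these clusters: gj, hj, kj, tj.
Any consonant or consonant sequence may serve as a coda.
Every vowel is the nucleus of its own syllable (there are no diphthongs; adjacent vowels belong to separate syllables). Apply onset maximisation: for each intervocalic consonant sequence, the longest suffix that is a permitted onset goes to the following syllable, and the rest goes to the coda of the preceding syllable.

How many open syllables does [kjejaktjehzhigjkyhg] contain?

The vowels are e, a, e, i, y — 5 nuclei, so 5 syllables.
V1 /e/ – V2 /a/: /j/ is a single consonant, so it becomes the next onset.
V2 /a/ – V3 /e/: /ktj/; trying suffixes from longest down, /tj/ is the first permitted one, so coda /k/ | onset /tj/.
V3 /e/ – V4 /i/: cluster /hzh/ — the longest permitted-onset suffix is /h/; onset = /h/, preceding coda = /hz/.
V4 /i/ – V5 /y/: /gjk/ splits as /gj/ + /k/ (/k/ is the longest suffix that is a licit onset).
Syllabification: kje.jak.tjehz.higj.kyhg.
Classifying each syllable: /kje/ (open), /jak/ (closed), /tjehz/ (closed), /higj/ (closed), /kyhg/ (closed).
Open syllables: 1.

1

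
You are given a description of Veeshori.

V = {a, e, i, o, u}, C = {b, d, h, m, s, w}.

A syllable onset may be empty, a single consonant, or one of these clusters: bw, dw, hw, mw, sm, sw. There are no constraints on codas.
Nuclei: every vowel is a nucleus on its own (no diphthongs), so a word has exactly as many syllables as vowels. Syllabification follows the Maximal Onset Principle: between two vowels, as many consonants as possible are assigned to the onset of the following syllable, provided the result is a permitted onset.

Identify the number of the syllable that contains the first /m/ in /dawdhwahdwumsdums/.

3

Nuclei (vowels): a, a, u, u → 4 syllables.
Between /a/ (V1) and /a/ (V2): cluster /wdhw/ — the longest permitted-onset suffix is /hw/; onset = /hw/, preceding coda = /wd/.
Between /a/ (V2) and /u/ (V3): /hdw/; trying suffixes from longest down, /dw/ is the first permitted one, so coda /h/ | onset /dw/.
Between /u/ (V3) and /u/ (V4): cluster /msd/ — the longest permitted-onset suffix is /d/; onset = /d/, preceding coda = /ms/.
So the parse is dawd.hwah.dwums.dums.
The first /m/ is in the coda of syllable 3 (/dwums/).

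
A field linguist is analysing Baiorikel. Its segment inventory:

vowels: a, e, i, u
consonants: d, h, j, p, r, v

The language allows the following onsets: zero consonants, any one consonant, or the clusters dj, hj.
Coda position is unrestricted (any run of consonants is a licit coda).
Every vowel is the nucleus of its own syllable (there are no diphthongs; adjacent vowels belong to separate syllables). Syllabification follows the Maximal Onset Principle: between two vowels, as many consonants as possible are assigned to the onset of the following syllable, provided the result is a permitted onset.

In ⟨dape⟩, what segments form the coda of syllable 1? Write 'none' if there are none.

none

Vowels present: a, e; each is a nucleus, giving 2 syllables.
σ1/σ2 boundary: /p/ → onset of the next syllable (single consonants are always licit onsets).
So the parse is da.pe.
Syllable 1 is /da/: onset /d/, nucleus /a/, coda ∅.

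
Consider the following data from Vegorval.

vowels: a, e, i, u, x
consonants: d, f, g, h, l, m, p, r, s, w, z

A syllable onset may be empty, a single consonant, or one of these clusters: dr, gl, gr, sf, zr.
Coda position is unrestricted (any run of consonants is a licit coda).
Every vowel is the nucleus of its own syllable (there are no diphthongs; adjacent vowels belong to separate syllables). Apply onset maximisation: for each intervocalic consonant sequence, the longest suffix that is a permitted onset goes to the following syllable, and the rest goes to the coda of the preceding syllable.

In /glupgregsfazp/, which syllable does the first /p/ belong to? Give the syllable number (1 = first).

1

Vowels present: u, e, a; each is a nucleus, giving 3 syllables.
Between /u/ (V1) and /e/ (V2): /pgr/ — longest licit onset from the right is /gr/, leaving /p/ as coda.
Between /e/ (V2) and /a/ (V3): cluster /gsf/ — the longest permitted-onset suffix is /sf/; onset = /sf/, preceding coda = /g/.
Putting it together: glup.greg.sfazp.
The first /p/ is in the coda of syllable 1 (/glup/).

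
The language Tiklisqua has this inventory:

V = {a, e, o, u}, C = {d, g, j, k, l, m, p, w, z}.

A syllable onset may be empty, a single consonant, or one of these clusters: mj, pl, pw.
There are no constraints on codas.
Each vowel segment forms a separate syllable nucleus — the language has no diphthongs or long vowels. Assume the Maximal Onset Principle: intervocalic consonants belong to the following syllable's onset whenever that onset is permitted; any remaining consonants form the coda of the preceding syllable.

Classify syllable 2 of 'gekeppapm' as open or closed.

closed

Vowels present: e, e, a; each is a nucleus, giving 3 syllables.
V1 /e/ – V2 /e/: /k/ → onset of the next syllable (single consonants are always licit onsets).
V2 /e/ – V3 /a/: cluster /pp/ — the longest permitted-onset suffix is /p/; onset = /p/, preceding coda = /p/.
Result: ge.kep.papm.
Syllable 2 is /kep/ with coda /p/, so it is closed.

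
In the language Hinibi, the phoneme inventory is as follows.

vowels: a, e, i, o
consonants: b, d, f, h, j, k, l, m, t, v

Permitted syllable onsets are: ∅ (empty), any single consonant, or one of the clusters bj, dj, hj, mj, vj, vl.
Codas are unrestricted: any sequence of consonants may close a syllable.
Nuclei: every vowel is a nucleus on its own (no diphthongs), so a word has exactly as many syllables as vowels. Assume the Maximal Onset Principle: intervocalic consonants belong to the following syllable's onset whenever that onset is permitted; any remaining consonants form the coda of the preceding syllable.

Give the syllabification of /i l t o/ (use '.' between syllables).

il.to

The vowels are i, o — 2 nuclei, so 2 syllables.
/i…o/ gap (V1→V2): /lt/; trying suffixes from longest down, /t/ is the first permitted one, so coda /l/ | onset /t/.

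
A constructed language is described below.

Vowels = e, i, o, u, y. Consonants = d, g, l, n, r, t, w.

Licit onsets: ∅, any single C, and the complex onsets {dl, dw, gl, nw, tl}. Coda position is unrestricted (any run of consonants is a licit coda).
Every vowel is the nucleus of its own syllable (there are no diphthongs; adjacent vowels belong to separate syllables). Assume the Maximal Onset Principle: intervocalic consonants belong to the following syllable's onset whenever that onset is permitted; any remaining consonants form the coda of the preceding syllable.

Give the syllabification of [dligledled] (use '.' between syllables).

dli.gle.dled

Vowels present: i, e, e; each is a nucleus, giving 3 syllables.
σ1/σ2 boundary: /gl/ — entire cluster is a permitted onset → onset /gl/, coda ∅.
σ2/σ3 boundary: cluster /dl/ — /dl/ is itself a permitted onset, so the whole cluster goes right; preceding coda = ∅.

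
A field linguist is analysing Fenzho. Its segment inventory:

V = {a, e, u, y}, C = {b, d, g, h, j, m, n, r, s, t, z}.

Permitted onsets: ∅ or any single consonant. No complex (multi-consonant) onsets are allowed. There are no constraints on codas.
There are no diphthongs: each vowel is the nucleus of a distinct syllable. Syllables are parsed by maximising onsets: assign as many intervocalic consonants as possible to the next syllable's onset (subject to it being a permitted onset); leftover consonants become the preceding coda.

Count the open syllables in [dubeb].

1

Nuclei (vowels): u, e → 2 syllables.
σ1/σ2 boundary: just /b/ — single C goes to the following onset.
Result: du.beb.
Classifying each syllable: /du/ (open), /beb/ (closed).
Open syllables: 1.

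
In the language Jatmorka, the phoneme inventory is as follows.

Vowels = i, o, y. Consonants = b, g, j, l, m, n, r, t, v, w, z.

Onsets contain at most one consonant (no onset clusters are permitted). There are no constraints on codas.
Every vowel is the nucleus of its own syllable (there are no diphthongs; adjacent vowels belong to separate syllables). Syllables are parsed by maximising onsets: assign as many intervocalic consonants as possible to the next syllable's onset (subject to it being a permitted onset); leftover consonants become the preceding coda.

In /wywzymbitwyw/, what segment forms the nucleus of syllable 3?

i

Vowels present: y, y, i, y; each is a nucleus, giving 4 syllables.
The third nucleus (vowel 3 from the left) is /i/.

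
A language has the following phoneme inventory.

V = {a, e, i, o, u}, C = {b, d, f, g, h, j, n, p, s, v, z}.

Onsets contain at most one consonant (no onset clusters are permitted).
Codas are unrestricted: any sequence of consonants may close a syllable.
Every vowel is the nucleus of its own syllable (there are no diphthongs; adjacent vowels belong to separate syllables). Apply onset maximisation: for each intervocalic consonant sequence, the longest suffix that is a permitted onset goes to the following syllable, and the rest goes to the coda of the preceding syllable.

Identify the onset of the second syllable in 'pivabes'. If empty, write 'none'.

v

Nuclei (vowels): i, a, e → 3 syllables.
V1 /i/ – V2 /a/: /v/ is a single consonant, so it becomes the next onset.
V2 /a/ – V3 /e/: just /b/ — single C goes to the following onset.
So the parse is pi.va.bes.
Syllable 2 is /va/: onset /v/, nucleus /a/, coda ∅.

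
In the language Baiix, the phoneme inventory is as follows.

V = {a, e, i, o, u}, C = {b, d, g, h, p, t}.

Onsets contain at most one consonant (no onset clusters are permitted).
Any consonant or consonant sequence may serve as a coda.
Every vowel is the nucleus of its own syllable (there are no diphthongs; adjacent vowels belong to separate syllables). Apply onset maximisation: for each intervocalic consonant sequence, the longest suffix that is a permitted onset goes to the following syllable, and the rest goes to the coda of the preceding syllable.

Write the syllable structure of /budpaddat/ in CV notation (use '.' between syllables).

CVC.CVC.CVC

Nuclei (vowels): u, a, a → 3 syllables.
Between /u/ (V1) and /a/ (V2): cluster /dp/ — the longest permitted-onset suffix is /p/; onset = /p/, preceding coda = /d/.
Between /a/ (V2) and /a/ (V3): /dd/; trying suffixes from longest down, /d/ is the first permitted one, so coda /d/ | onset /d/.
Putting it together: bud.pad.dat.
Mapping each syllable to C/V: /bud/ → CVC, /pad/ → CVC, /dat/ → CVC.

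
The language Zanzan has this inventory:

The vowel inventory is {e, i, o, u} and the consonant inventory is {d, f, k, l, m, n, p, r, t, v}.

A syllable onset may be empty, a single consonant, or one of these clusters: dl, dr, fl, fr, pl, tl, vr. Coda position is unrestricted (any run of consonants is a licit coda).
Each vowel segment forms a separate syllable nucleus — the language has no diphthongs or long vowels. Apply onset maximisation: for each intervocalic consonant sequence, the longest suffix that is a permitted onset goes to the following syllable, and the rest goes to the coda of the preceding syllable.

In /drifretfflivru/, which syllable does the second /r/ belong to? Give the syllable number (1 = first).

The vowels are i, e, i, u — 4 nuclei, so 4 syllables.
V1 /i/ – V2 /e/: /fr/ — entire cluster is a permitted onset → onset /fr/, coda ∅.
V2 /e/ – V3 /i/: /tffl/ splits as /tf/ + /fl/ (/fl/ is the longest suffix that is a licit onset).
V3 /i/ – V4 /u/: /vr/ is a licit onset in full, so it all attaches to the next syllable.
Result: dri.fretf.fli.vru.
The second /r/ is in the onset of syllable 2 (/fretf/).

2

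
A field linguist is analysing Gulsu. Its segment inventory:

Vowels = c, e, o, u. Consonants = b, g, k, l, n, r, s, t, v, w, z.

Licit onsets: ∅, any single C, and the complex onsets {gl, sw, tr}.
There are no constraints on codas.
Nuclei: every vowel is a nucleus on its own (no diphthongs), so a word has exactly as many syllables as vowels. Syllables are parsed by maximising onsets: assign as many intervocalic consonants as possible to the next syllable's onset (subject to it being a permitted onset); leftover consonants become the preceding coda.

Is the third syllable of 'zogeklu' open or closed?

Vowels present: o, e, u; each is a nucleus, giving 3 syllables.
/o…e/ gap (V1→V2): /g/ is a single consonant, so it becomes the next onset.
/e…u/ gap (V2→V3): cluster /kl/ — the longest permitted-onset suffix is /l/; onset = /l/, preceding coda = /k/.
So the parse is zo.gek.lu.
Syllable 3 is /lu/; it ends in its nucleus with no coda, so it is open.

open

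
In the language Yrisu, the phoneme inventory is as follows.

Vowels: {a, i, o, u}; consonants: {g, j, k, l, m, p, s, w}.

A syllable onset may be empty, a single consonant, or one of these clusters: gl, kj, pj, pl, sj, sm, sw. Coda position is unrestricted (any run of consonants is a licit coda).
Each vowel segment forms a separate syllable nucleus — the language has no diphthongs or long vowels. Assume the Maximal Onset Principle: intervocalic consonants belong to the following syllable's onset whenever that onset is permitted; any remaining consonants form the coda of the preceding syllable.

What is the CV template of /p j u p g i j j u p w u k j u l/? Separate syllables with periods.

Vowels present: u, i, u, u, u; each is a nucleus, giving 5 syllables.
V1 /u/ – V2 /i/: cluster /pg/ — the longest permitted-onset suffix is /g/; onset = /g/, preceding coda = /p/.
V2 /i/ – V3 /u/: cluster /jj/ — the longest permitted-onset suffix is /j/; onset = /j/, preceding coda = /j/.
V3 /u/ – V4 /u/: cluster /pw/ — the longest permitted-onset suffix is /w/; onset = /w/, preceding coda = /p/.
V4 /u/ – V5 /u/: cluster /kj/ — /kj/ is itself a permitted onset, so the whole cluster goes right; preceding coda = ∅.
Putting it together: pjup.gij.jup.wu.kjul.
Mapping each syllable to C/V: /pjup/ → CCVC, /gij/ → CVC, /jup/ → CVC, /wu/ → CV, /kjul/ → CCVC.

CCVC.CVC.CVC.CV.CCVC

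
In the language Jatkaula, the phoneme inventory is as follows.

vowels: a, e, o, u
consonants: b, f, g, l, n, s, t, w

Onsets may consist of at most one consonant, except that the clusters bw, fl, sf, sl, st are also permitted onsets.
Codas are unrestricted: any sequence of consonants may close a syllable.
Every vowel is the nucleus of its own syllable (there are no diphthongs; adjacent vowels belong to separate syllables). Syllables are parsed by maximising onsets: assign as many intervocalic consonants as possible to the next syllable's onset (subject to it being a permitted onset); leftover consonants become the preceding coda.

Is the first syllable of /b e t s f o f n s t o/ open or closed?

The vowels are e, o, o — 3 nuclei, so 3 syllables.
V1 /e/ – V2 /o/: /tsf/ splits as /t/ + /sf/ (/sf/ is the longest suffix that is a licit onset).
V2 /o/ – V3 /o/: /fnst/; trying suffixes from longest down, /st/ is the first permitted one, so coda /fn/ | onset /st/.
So the parse is bet.sfofn.sto.
Syllable 1 is /bet/ with coda /t/, so it is closed.

closed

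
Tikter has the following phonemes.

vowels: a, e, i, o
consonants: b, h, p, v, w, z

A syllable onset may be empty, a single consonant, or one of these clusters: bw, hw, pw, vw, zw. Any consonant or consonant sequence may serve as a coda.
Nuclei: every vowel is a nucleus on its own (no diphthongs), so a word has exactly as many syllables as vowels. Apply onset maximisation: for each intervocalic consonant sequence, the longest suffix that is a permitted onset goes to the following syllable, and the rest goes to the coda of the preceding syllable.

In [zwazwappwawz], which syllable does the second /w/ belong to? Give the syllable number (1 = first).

2

Nuclei (vowels): a, a, a → 3 syllables.
Between /a/ (V1) and /a/ (V2): /zw/ — entire cluster is a permitted onset → onset /zw/, coda ∅.
Between /a/ (V2) and /a/ (V3): /ppw/ splits as /p/ + /pw/ (/pw/ is the longest suffix that is a licit onset).
Putting it together: zwa.zwap.pwawz.
The second /w/ is in the onset of syllable 2 (/zwap/).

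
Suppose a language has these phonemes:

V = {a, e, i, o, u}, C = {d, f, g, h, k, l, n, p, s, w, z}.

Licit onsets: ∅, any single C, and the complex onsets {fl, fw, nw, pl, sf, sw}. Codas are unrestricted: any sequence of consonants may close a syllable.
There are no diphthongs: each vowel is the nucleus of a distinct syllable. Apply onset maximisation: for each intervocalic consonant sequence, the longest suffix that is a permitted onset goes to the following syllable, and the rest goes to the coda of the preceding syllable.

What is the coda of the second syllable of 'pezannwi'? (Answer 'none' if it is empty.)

n

Vowels present: e, a, i; each is a nucleus, giving 3 syllables.
Between /e/ (V1) and /a/ (V2): just /z/ — single C goes to the following onset.
Between /a/ (V2) and /i/ (V3): cluster /nnw/ — the longest permitted-onset suffix is /nw/; onset = /nw/, preceding coda = /n/.
Result: pe.zan.nwi.
Syllable 2 is /zan/: onset /z/, nucleus /a/, coda /n/.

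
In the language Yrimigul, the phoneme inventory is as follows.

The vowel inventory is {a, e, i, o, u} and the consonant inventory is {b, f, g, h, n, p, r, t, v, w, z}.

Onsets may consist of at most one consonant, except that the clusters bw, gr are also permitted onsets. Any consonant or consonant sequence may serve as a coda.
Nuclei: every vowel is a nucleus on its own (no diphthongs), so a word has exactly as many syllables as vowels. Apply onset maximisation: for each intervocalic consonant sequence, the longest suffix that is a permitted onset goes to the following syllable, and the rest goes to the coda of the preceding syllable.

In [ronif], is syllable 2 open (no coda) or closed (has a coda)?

The vowels are o, i — 2 nuclei, so 2 syllables.
V1 /o/ – V2 /i/: /n/ is a single consonant, so it becomes the next onset.
So the parse is ro.nif.
Syllable 2 is /nif/ with coda /f/, so it is closed.

closed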